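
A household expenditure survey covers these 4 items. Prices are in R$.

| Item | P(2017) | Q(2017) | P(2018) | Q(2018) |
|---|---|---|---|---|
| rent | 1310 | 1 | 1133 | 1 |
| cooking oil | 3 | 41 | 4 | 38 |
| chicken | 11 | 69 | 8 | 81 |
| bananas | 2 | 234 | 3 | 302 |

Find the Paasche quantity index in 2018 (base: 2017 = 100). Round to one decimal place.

111.3

Paasche quantity index uses current-period prices as weights.
ΣP(2018)·Q(2018) = 1133×1 + 4×38 + 8×81 + 3×302 = 1133 + 152 + 648 + 906 = 2839
ΣP(2018)·Q(2017) = 1133×1 + 4×41 + 8×69 + 3×234 = 1133 + 164 + 552 + 702 = 2551
Index = 2839 / 2551 × 100 = 111.2897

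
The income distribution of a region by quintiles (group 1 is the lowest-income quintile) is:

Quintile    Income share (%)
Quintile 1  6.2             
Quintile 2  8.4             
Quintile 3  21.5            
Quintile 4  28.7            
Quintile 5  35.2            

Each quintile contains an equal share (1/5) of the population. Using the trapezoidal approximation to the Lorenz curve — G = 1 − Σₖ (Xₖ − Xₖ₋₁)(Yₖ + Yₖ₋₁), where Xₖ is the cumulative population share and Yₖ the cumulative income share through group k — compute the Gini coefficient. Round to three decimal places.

0.313

Cumulative income shares Yₖ: 0.0620, 0.1460, 0.3610, 0.6480, 1.0000
Σ (Xₖ−Xₖ₋₁)(Yₖ+Yₖ₋₁) = (1/5)(0.0620+0.0000) + (1/5)(0.1460+0.0620) + (1/5)(0.3610+0.1460) + (1/5)(0.6480+0.3610) + (1/5)(1.0000+0.6480)
  = 0.0124 + 0.0416 + 0.1014 + 0.2018 + 0.3296 = 0.6868
G = 1 − 0.6868 = 0.3132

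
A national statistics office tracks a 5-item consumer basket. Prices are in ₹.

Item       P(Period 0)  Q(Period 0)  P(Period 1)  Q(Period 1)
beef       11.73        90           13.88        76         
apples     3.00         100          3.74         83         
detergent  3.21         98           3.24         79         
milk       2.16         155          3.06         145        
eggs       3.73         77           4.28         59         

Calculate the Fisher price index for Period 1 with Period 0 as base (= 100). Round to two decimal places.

119.99

Laspeyres component (base-period weights):
ΣP(Period 1)Q(Period 0) = 13.88×90 + 3.74×100 + 3.24×98 + 3.06×155 + 4.28×77 = 1249.2 + 374 + 317.52 + 474.3 + 329.56 = 2744.58
ΣP(Period 0)Q(Period 0) = 11.73×90 + 3.00×100 + 3.21×98 + 2.16×155 + 3.73×77 = 1055.7 + 300 + 314.58 + 334.8 + 287.21 = 2292.29
L = 2744.58 / 2292.29 × 100 = 119.7309
Paasche component (current-period weights):
ΣP(Period 1)Q(Period 1) = 13.88×76 + 3.74×83 + 3.24×79 + 3.06×145 + 4.28×59 = 1054.88 + 310.42 + 255.96 + 443.7 + 252.52 = 2317.48
ΣP(Period 0)Q(Period 1) = 11.73×76 + 3.00×83 + 3.21×79 + 2.16×145 + 3.73×59 = 891.48 + 249 + 253.59 + 313.2 + 220.07 = 1927.34
P = 2317.48 / 1927.34 × 100 = 120.2424
Fisher = √(L × P) = √(119.7309 × 120.2424) = 119.9864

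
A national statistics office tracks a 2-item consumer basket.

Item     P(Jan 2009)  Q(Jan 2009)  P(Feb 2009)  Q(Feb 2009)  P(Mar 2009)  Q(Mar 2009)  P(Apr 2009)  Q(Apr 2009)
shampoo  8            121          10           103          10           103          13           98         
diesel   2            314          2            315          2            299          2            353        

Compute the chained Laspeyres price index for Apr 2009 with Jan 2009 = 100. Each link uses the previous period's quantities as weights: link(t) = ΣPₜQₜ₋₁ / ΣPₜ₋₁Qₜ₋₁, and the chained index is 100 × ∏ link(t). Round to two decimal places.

Link Jan 2009→Feb 2009:
ΣP(Feb 2009)Q(Jan 2009) = 10×121 + 2×314 = 1210 + 628 = 1838
ΣP(Jan 2009)Q(Jan 2009) = 8×121 + 2×314 = 968 + 628 = 1596
link = 1838/1596 = 1.151629
Link Feb 2009→Mar 2009:
ΣP(Mar 2009)Q(Feb 2009) = 10×103 + 2×315 = 1030 + 630 = 1660
ΣP(Feb 2009)Q(Feb 2009) = 10×103 + 2×315 = 1030 + 630 = 1660
link = 1660/1660 = 1.000000
Link Mar 2009→Apr 2009:
ΣP(Apr 2009)Q(Mar 2009) = 13×103 + 2×299 = 1339 + 598 = 1937
ΣP(Mar 2009)Q(Mar 2009) = 10×103 + 2×299 = 1030 + 598 = 1628
link = 1937/1628 = 1.189803
Chained index = 100 × 1.151629 × 1.000000 × 1.189803 = 137.0212

137.02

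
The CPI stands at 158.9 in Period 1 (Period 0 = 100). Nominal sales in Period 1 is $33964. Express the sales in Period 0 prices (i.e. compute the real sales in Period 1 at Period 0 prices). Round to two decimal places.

21374.45

Real = Nominal ÷ (Index/100) = 33964 ÷ (158.9/100)
     = 33964 ÷ 1.589 = 21374.4493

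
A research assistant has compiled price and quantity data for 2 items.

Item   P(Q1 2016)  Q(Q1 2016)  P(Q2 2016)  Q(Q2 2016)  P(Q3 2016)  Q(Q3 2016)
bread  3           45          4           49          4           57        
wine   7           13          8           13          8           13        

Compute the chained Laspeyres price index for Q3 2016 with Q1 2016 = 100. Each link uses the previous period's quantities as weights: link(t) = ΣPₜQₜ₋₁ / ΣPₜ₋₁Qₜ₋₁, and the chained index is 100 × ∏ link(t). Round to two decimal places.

125.66

Link Q1 2016→Q2 2016:
ΣP(Q2 2016)Q(Q1 2016) = 4×45 + 8×13 = 180 + 104 = 284
ΣP(Q1 2016)Q(Q1 2016) = 3×45 + 7×13 = 135 + 91 = 226
link = 284/226 = 1.256637
Link Q2 2016→Q3 2016:
ΣP(Q3 2016)Q(Q2 2016) = 4×49 + 8×13 = 196 + 104 = 300
ΣP(Q2 2016)Q(Q2 2016) = 4×49 + 8×13 = 196 + 104 = 300
link = 300/300 = 1.000000
Chained index = 100 × 1.256637 × 1.000000 = 125.6637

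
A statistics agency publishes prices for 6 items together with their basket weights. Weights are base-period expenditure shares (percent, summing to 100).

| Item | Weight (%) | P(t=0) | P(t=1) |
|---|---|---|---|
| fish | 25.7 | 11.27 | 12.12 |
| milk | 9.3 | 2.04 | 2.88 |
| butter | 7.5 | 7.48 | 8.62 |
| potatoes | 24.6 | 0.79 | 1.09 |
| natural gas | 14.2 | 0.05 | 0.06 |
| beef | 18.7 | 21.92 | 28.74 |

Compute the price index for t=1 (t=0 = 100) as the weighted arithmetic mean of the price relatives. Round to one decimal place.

fish: 25.7 × (12.12/11.27) = 25.7 × 1.075421 = 27.6383
milk: 9.3 × (2.88/2.04) = 9.3 × 1.411765 = 13.1294
butter: 7.5 × (8.62/7.48) = 7.5 × 1.152406 = 8.6430
potatoes: 24.6 × (1.09/0.79) = 24.6 × 1.379747 = 33.9418
natural gas: 14.2 × (0.06/0.05) = 14.2 × 1.200000 = 17.0400
beef: 18.7 × (28.74/21.92) = 18.7 × 1.311131 = 24.5182
Index = Σ wᵢ·(p₁ᵢ/p₀ᵢ) = 27.6383 + 13.1294 + 8.6430 + 33.9418 + 17.0400 + 24.5182 = 124.9107

124.9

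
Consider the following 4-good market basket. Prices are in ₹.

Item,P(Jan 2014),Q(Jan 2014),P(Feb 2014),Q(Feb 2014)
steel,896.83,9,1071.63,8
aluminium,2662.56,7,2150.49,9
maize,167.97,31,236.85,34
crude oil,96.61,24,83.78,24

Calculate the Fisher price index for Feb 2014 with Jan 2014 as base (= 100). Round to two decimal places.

Laspeyres component (base-period weights):
ΣP(Feb 2014)Q(Jan 2014) = 1071.63×9 + 2150.49×7 + 236.85×31 + 83.78×24 = 9644.67 + 15053.43 + 7342.35 + 2010.72 = 34051.17
ΣP(Jan 2014)Q(Jan 2014) = 896.83×9 + 2662.56×7 + 167.97×31 + 96.61×24 = 8071.47 + 18637.92 + 5207.07 + 2318.64 = 34235.1
L = 34051.17 / 34235.1 × 100 = 99.4627
Paasche component (current-period weights):
ΣP(Feb 2014)Q(Feb 2014) = 1071.63×8 + 2150.49×9 + 236.85×34 + 83.78×24 = 8573.04 + 19354.41 + 8052.9 + 2010.72 = 37991.07
ΣP(Jan 2014)Q(Feb 2014) = 896.83×8 + 2662.56×9 + 167.97×34 + 96.61×24 = 7174.64 + 23963.04 + 5710.98 + 2318.64 = 39167.3
P = 37991.07 / 39167.3 × 100 = 96.9969
Fisher = √(L × P) = √(99.4627 × 96.9969) = 98.2221

98.22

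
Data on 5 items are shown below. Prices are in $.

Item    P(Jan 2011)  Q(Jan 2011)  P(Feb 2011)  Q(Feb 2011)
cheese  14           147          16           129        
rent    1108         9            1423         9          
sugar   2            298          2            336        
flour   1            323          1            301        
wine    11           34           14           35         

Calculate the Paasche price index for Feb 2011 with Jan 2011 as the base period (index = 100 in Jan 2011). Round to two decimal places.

Paasche price index uses current-period quantities as weights.
ΣP(Feb 2011)·Q(Feb 2011) = 16×129 + 1423×9 + 2×336 + 1×301 + 14×35 = 2064 + 12807 + 672 + 301 + 490 = 16334
ΣP(Jan 2011)·Q(Feb 2011) = 14×129 + 1108×9 + 2×336 + 1×301 + 11×35 = 1806 + 9972 + 672 + 301 + 385 = 13136
Index = 16334 / 13136 × 100 = 124.3453

124.35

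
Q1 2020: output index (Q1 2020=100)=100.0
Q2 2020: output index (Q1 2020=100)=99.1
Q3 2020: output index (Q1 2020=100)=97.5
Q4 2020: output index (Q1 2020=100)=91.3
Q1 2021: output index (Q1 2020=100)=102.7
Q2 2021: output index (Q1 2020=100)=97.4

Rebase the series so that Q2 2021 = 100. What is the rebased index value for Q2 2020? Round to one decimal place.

Rebased(Q2 2020) = 99.1 / 97.4 × 100 = 101.7454

101.7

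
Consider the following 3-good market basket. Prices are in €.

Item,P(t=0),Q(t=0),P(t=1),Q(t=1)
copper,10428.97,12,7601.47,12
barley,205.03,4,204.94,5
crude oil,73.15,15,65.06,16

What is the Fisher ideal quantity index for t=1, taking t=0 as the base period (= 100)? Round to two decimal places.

100.25

Laspeyres component (base-period weights):
ΣP(t=0)Q(t=1) = 10428.97×12 + 205.03×5 + 73.15×16 = 125147.64 + 1025.15 + 1170.4 = 127343.19
ΣP(t=0)Q(t=0) = 10428.97×12 + 205.03×4 + 73.15×15 = 125147.64 + 820.12 + 1097.25 = 127065.01
L = 127343.19 / 127065.01 × 100 = 100.2189
Paasche component (current-period weights):
ΣP(t=1)Q(t=1) = 7601.47×12 + 204.94×5 + 65.06×16 = 91217.64 + 1024.7 + 1040.96 = 93283.3
ΣP(t=1)Q(t=0) = 7601.47×12 + 204.94×4 + 65.06×15 = 91217.64 + 819.76 + 975.9 = 93013.3
P = 93283.3 / 93013.3 × 100 = 100.2903
Fisher = √(L × P) = √(100.2189 × 100.2903) = 100.2546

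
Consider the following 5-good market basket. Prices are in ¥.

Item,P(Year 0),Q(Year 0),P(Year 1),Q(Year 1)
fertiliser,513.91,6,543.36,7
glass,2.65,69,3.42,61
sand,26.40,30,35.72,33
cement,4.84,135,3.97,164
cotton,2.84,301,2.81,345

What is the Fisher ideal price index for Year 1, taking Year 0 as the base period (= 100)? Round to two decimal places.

Laspeyres component (base-period weights):
ΣP(Year 1)Q(Year 0) = 543.36×6 + 3.42×69 + 35.72×30 + 3.97×135 + 2.81×301 = 3260.16 + 235.98 + 1071.6 + 535.95 + 845.81 = 5949.5
ΣP(Year 0)Q(Year 0) = 513.91×6 + 2.65×69 + 26.40×30 + 4.84×135 + 2.84×301 = 3083.46 + 182.85 + 792 + 653.4 + 854.84 = 5566.55
L = 5949.5 / 5566.55 × 100 = 106.8795
Paasche component (current-period weights):
ΣP(Year 1)Q(Year 1) = 543.36×7 + 3.42×61 + 35.72×33 + 3.97×164 + 2.81×345 = 3803.52 + 208.62 + 1178.76 + 651.08 + 969.45 = 6811.43
ΣP(Year 0)Q(Year 1) = 513.91×7 + 2.65×61 + 26.40×33 + 4.84×164 + 2.84×345 = 3597.37 + 161.65 + 871.2 + 793.76 + 979.8 = 6403.78
P = 6811.43 / 6403.78 × 100 = 106.3658
Fisher = √(L × P) = √(106.8795 × 106.3658) = 106.6223

106.62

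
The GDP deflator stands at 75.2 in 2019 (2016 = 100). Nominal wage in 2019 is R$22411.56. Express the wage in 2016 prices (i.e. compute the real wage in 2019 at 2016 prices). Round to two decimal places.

Real = Nominal ÷ (Index/100) = 22411.56 ÷ (75.2/100)
     = 22411.56 ÷ 0.752 = 29802.6064

29802.61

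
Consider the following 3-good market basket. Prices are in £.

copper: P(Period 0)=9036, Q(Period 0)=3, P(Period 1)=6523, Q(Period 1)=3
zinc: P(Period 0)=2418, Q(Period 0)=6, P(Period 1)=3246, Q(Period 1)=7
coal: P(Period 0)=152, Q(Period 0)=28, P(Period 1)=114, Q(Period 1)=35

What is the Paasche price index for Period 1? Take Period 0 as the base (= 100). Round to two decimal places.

93.77

Paasche price index uses current-period quantities as weights.
ΣP(Period 1)·Q(Period 1) = 6523×3 + 3246×7 + 114×35 = 19569 + 22722 + 3990 = 46281
ΣP(Period 0)·Q(Period 1) = 9036×3 + 2418×7 + 152×35 = 27108 + 16926 + 5320 = 49354
Index = 46281 / 49354 × 100 = 93.7736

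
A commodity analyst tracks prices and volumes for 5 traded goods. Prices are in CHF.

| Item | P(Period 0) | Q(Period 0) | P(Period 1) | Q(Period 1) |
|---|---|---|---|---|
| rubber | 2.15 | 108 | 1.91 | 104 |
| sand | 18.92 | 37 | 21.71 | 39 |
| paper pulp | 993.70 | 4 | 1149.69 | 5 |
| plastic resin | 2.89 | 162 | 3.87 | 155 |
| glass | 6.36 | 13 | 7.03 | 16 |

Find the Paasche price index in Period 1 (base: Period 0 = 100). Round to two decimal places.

115.84

Paasche price index uses current-period quantities as weights.
ΣP(Period 1)·Q(Period 1) = 1.91×104 + 21.71×39 + 1149.69×5 + 3.87×155 + 7.03×16 = 198.64 + 846.69 + 5748.45 + 599.85 + 112.48 = 7506.11
ΣP(Period 0)·Q(Period 1) = 2.15×104 + 18.92×39 + 993.70×5 + 2.89×155 + 6.36×16 = 223.6 + 737.88 + 4968.5 + 447.95 + 101.76 = 6479.69
Index = 7506.11 / 6479.69 × 100 = 115.8406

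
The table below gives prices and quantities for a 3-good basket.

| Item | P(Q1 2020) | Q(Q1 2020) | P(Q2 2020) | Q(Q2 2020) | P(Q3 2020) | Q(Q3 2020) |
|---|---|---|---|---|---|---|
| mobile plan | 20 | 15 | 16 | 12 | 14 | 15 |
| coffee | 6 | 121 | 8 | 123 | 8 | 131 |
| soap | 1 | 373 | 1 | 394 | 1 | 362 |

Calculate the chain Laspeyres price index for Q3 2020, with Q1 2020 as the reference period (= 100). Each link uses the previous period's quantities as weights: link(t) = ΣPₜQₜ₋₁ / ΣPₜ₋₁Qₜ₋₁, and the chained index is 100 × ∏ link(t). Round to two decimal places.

Link Q1 2020→Q2 2020:
ΣP(Q2 2020)Q(Q1 2020) = 16×15 + 8×121 + 1×373 = 240 + 968 + 373 = 1581
ΣP(Q1 2020)Q(Q1 2020) = 20×15 + 6×121 + 1×373 = 300 + 726 + 373 = 1399
link = 1581/1399 = 1.130093
Link Q2 2020→Q3 2020:
ΣP(Q3 2020)Q(Q2 2020) = 14×12 + 8×123 + 1×394 = 168 + 984 + 394 = 1546
ΣP(Q2 2020)Q(Q2 2020) = 16×12 + 8×123 + 1×394 = 192 + 984 + 394 = 1570
link = 1546/1570 = 0.984713
Chained index = 100 × 1.130093 × 0.984713 = 111.2818

111.28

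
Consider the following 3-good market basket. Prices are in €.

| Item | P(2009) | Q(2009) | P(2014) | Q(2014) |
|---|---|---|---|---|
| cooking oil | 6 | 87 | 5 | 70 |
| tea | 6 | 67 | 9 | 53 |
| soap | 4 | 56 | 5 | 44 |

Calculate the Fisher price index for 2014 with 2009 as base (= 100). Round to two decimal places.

Laspeyres component (base-period weights):
ΣP(2014)Q(2009) = 5×87 + 9×67 + 5×56 = 435 + 603 + 280 = 1318
ΣP(2009)Q(2009) = 6×87 + 6×67 + 4×56 = 522 + 402 + 224 = 1148
L = 1318 / 1148 × 100 = 114.8084
Paasche component (current-period weights):
ΣP(2014)Q(2014) = 5×70 + 9×53 + 5×44 = 350 + 477 + 220 = 1047
ΣP(2009)Q(2014) = 6×70 + 6×53 + 4×44 = 420 + 318 + 176 = 914
P = 1047 / 914 × 100 = 114.5514
Fisher = √(L × P) = √(114.8084 × 114.5514) = 114.6798

114.68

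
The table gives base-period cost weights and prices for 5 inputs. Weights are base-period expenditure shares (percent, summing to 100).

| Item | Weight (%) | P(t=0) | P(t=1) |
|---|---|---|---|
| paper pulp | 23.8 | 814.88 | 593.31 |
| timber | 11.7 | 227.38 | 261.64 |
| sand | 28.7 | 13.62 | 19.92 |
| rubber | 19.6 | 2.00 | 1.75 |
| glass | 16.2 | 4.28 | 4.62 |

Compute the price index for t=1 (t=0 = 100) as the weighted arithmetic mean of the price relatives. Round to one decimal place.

paper pulp: 23.8 × (593.31/814.88) = 23.8 × 0.728095 = 17.3287
timber: 11.7 × (261.64/227.38) = 11.7 × 1.150673 = 13.4629
sand: 28.7 × (19.92/13.62) = 28.7 × 1.462555 = 41.9753
rubber: 19.6 × (1.75/2.00) = 19.6 × 0.875000 = 17.1500
glass: 16.2 × (4.62/4.28) = 16.2 × 1.079439 = 17.4869
Index = Σ wᵢ·(p₁ᵢ/p₀ᵢ) = 17.3287 + 13.4629 + 41.9753 + 17.1500 + 17.4869 = 107.4038

107.4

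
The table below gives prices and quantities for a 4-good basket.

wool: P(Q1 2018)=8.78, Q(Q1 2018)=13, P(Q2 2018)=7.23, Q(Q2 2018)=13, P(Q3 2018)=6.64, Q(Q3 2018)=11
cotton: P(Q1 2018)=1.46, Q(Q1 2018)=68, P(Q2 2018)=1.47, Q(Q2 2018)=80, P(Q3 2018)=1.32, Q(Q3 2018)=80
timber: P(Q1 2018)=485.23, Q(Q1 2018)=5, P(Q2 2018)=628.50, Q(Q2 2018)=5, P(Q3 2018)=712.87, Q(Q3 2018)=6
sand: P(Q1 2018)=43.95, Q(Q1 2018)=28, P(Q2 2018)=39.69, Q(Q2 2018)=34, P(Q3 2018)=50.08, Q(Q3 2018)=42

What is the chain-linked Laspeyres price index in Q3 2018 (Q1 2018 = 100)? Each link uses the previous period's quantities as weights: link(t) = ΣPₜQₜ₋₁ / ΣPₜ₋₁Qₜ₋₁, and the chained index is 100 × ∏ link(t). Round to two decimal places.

Link Q1 2018→Q2 2018:
ΣP(Q2 2018)Q(Q1 2018) = 7.23×13 + 1.47×68 + 628.50×5 + 39.69×28 = 93.99 + 99.96 + 3142.5 + 1111.32 = 4447.77
ΣP(Q1 2018)Q(Q1 2018) = 8.78×13 + 1.46×68 + 485.23×5 + 43.95×28 = 114.14 + 99.28 + 2426.15 + 1230.6 = 3870.17
link = 4447.77/3870.17 = 1.149244
Link Q2 2018→Q3 2018:
ΣP(Q3 2018)Q(Q2 2018) = 6.64×13 + 1.32×80 + 712.87×5 + 50.08×34 = 86.32 + 105.6 + 3564.35 + 1702.72 = 5458.99
ΣP(Q2 2018)Q(Q2 2018) = 7.23×13 + 1.47×80 + 628.50×5 + 39.69×34 = 93.99 + 117.6 + 3142.5 + 1349.46 = 4703.55
link = 5458.99/4703.55 = 1.160611
Chained index = 100 × 1.149244 × 1.160611 = 133.3825

133.38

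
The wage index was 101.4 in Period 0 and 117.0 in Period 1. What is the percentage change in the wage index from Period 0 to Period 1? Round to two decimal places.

15.38%

Change = (117.0 − 101.4) / 101.4 × 100
       = 15.6 / 101.4 × 100 = 15.3846%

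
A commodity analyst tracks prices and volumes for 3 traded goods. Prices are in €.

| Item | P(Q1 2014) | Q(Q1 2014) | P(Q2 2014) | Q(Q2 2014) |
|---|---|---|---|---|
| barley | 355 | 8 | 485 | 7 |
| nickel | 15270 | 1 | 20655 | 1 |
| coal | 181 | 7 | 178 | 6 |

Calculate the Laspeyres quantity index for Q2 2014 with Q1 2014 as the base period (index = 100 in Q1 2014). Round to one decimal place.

97.2

Laspeyres quantity index uses base-period prices as weights.
ΣP(Q1 2014)·Q(Q2 2014) = 355×7 + 15270×1 + 181×6 = 2485 + 15270 + 1086 = 18841
ΣP(Q1 2014)·Q(Q1 2014) = 355×8 + 15270×1 + 181×7 = 2840 + 15270 + 1267 = 19377
Index = 18841 / 19377 × 100 = 97.2338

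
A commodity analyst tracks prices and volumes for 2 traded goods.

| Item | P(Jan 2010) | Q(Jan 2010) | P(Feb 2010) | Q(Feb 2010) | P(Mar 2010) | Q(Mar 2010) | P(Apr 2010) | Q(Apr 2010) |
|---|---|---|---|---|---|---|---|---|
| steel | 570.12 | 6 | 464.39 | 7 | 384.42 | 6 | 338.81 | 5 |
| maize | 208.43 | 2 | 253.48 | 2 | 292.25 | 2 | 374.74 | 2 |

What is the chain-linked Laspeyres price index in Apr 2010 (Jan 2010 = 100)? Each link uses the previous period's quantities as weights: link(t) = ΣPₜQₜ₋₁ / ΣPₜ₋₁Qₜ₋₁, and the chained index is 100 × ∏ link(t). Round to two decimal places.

Link Jan 2010→Feb 2010:
ΣP(Feb 2010)Q(Jan 2010) = 464.39×6 + 253.48×2 = 2786.34 + 506.96 = 3293.3
ΣP(Jan 2010)Q(Jan 2010) = 570.12×6 + 208.43×2 = 3420.72 + 416.86 = 3837.58
link = 3293.3/3837.58 = 0.858171
Link Feb 2010→Mar 2010:
ΣP(Mar 2010)Q(Feb 2010) = 384.42×7 + 292.25×2 = 2690.94 + 584.5 = 3275.44
ΣP(Feb 2010)Q(Feb 2010) = 464.39×7 + 253.48×2 = 3250.73 + 506.96 = 3757.69
link = 3275.44/3757.69 = 0.871663
Link Mar 2010→Apr 2010:
ΣP(Apr 2010)Q(Mar 2010) = 338.81×6 + 374.74×2 = 2032.86 + 749.48 = 2782.34
ΣP(Mar 2010)Q(Mar 2010) = 384.42×6 + 292.25×2 = 2306.52 + 584.5 = 2891.02
link = 2782.34/2891.02 = 0.962408
Chained index = 100 × 0.858171 × 0.871663 × 0.962408 = 71.9916

71.99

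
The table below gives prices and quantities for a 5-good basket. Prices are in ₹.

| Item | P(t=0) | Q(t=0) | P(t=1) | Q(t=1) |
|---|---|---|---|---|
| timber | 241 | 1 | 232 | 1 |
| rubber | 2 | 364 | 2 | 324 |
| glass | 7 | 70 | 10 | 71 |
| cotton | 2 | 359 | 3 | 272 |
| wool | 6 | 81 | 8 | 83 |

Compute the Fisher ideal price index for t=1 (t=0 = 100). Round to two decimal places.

Laspeyres component (base-period weights):
ΣP(t=1)Q(t=0) = 232×1 + 2×364 + 10×70 + 3×359 + 8×81 = 232 + 728 + 700 + 1077 + 648 = 3385
ΣP(t=0)Q(t=0) = 241×1 + 2×364 + 7×70 + 2×359 + 6×81 = 241 + 728 + 490 + 718 + 486 = 2663
L = 3385 / 2663 × 100 = 127.1123
Paasche component (current-period weights):
ΣP(t=1)Q(t=1) = 232×1 + 2×324 + 10×71 + 3×272 + 8×83 = 232 + 648 + 710 + 816 + 664 = 3070
ΣP(t=0)Q(t=1) = 241×1 + 2×324 + 7×71 + 2×272 + 6×83 = 241 + 648 + 497 + 544 + 498 = 2428
P = 3070 / 2428 × 100 = 126.4415
Fisher = √(L × P) = √(127.1123 × 126.4415) = 126.7765

126.78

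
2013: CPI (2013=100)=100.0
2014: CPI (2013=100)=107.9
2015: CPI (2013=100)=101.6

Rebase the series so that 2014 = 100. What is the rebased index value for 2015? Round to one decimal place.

Rebased(2015) = 101.6 / 107.9 × 100 = 94.1613

94.2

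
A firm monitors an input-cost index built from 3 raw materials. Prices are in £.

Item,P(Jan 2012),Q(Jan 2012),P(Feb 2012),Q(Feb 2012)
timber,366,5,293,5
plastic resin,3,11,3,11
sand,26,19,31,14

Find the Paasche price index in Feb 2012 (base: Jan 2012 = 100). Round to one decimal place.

Paasche price index uses current-period quantities as weights.
ΣP(Feb 2012)·Q(Feb 2012) = 293×5 + 3×11 + 31×14 = 1465 + 33 + 434 = 1932
ΣP(Jan 2012)·Q(Feb 2012) = 366×5 + 3×11 + 26×14 = 1830 + 33 + 364 = 2227
Index = 1932 / 2227 × 100 = 86.7535

86.8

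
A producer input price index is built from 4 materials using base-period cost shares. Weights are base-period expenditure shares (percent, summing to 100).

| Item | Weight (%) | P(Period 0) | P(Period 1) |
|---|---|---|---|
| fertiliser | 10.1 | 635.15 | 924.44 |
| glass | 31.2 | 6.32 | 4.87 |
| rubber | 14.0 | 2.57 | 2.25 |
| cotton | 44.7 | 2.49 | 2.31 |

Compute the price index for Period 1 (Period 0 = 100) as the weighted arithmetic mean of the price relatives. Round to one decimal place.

fertiliser: 10.1 × (924.44/635.15) = 10.1 × 1.455467 = 14.7002
glass: 31.2 × (4.87/6.32) = 31.2 × 0.770570 = 24.0418
rubber: 14.0 × (2.25/2.57) = 14.0 × 0.875486 = 12.2568
cotton: 44.7 × (2.31/2.49) = 44.7 × 0.927711 = 41.4687
Index = Σ wᵢ·(p₁ᵢ/p₀ᵢ) = 14.7002 + 24.0418 + 12.2568 + 41.4687 = 92.4675

92.5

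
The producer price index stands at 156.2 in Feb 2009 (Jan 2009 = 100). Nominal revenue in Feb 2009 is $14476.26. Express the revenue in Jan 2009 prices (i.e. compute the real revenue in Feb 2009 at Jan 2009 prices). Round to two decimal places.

9267.77

Real = Nominal ÷ (Index/100) = 14476.26 ÷ (156.2/100)
     = 14476.26 ÷ 1.562 = 9267.7721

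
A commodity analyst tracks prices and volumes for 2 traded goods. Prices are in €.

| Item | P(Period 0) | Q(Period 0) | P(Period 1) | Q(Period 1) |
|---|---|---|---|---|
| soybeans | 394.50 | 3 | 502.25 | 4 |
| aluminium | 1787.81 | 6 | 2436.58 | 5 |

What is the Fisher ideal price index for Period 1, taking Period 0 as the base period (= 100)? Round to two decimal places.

135.17

Laspeyres component (base-period weights):
ΣP(Period 1)Q(Period 0) = 502.25×3 + 2436.58×6 = 1506.75 + 14619.48 = 16126.23
ΣP(Period 0)Q(Period 0) = 394.50×3 + 1787.81×6 = 1183.5 + 10726.86 = 11910.36
L = 16126.23 / 11910.36 × 100 = 135.3967
Paasche component (current-period weights):
ΣP(Period 1)Q(Period 1) = 502.25×4 + 2436.58×5 = 2009 + 12182.9 = 14191.9
ΣP(Period 0)Q(Period 1) = 394.50×4 + 1787.81×5 = 1578 + 8939.05 = 10517.05
P = 14191.9 / 10517.05 × 100 = 134.9418
Fisher = √(L × P) = √(135.3967 × 134.9418) = 135.1691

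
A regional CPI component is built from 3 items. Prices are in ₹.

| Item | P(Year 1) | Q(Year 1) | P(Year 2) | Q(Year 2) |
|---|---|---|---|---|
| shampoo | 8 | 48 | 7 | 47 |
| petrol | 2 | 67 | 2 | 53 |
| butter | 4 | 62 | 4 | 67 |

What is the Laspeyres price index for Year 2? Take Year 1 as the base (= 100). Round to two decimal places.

93.73

Laspeyres price index uses base-period quantities as weights.
ΣP(Year 2)·Q(Year 1) = 7×48 + 2×67 + 4×62 = 336 + 134 + 248 = 718
ΣP(Year 1)·Q(Year 1) = 8×48 + 2×67 + 4×62 = 384 + 134 + 248 = 766
Index = 718 / 766 × 100 = 93.7337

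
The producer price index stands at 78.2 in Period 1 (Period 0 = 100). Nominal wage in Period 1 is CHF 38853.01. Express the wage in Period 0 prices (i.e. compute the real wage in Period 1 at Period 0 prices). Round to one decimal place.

Real = Nominal ÷ (Index/100) = 38853.01 ÷ (78.2/100)
     = 38853.01 ÷ 0.782 = 49684.1560

49684.2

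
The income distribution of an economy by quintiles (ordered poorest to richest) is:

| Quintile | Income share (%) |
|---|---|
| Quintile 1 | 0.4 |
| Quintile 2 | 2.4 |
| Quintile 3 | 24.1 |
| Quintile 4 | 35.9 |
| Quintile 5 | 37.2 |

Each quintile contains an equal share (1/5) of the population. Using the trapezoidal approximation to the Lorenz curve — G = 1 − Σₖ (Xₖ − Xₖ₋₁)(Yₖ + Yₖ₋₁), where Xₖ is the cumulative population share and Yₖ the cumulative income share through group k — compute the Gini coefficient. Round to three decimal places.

0.428

Cumulative income shares Yₖ: 0.0040, 0.0280, 0.2690, 0.6280, 1.0000
Σ (Xₖ−Xₖ₋₁)(Yₖ+Yₖ₋₁) = (1/5)(0.0040+0.0000) + (1/5)(0.0280+0.0040) + (1/5)(0.2690+0.0280) + (1/5)(0.6280+0.2690) + (1/5)(1.0000+0.6280)
  = 0.0008 + 0.0064 + 0.0594 + 0.1794 + 0.3256 = 0.5716
G = 1 − 0.5716 = 0.4284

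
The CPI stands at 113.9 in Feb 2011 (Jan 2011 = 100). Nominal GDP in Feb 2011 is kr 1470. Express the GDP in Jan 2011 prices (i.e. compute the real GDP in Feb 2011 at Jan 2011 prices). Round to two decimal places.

1290.61

Real = Nominal ÷ (Index/100) = 1470 ÷ (113.9/100)
     = 1470 ÷ 1.139 = 1290.6058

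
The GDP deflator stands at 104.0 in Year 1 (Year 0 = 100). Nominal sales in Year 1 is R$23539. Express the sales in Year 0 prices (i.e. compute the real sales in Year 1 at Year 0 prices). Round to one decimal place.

Real = Nominal ÷ (Index/100) = 23539 ÷ (104.0/100)
     = 23539 ÷ 1.040 = 22633.6538

22633.7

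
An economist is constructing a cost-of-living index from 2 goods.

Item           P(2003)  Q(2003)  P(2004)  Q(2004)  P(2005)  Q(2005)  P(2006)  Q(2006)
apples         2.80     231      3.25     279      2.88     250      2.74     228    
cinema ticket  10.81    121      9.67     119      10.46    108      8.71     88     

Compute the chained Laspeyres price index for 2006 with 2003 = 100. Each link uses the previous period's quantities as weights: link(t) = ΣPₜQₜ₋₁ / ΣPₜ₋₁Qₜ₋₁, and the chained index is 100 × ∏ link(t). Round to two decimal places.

85.97

Link 2003→2004:
ΣP(2004)Q(2003) = 3.25×231 + 9.67×121 = 750.75 + 1170.07 = 1920.82
ΣP(2003)Q(2003) = 2.80×231 + 10.81×121 = 646.8 + 1308.01 = 1954.81
link = 1920.82/1954.81 = 0.982612
Link 2004→2005:
ΣP(2005)Q(2004) = 2.88×279 + 10.46×119 = 803.52 + 1244.74 = 2048.26
ΣP(2004)Q(2004) = 3.25×279 + 9.67×119 = 906.75 + 1150.73 = 2057.48
link = 2048.26/2057.48 = 0.995519
Link 2005→2006:
ΣP(2006)Q(2005) = 2.74×250 + 8.71×108 = 685 + 940.68 = 1625.68
ΣP(2005)Q(2005) = 2.88×250 + 10.46×108 = 720 + 1129.68 = 1849.68
link = 1625.68/1849.68 = 0.878898
Chained index = 100 × 0.982612 × 0.995519 × 0.878898 = 85.9746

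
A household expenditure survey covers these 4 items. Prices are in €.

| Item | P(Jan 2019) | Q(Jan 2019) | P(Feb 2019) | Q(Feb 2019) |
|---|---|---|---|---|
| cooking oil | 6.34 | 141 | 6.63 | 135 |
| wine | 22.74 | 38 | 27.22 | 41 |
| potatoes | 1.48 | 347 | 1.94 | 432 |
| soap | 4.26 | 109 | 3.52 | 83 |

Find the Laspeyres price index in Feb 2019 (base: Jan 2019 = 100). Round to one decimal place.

Laspeyres price index uses base-period quantities as weights.
ΣP(Feb 2019)·Q(Jan 2019) = 6.63×141 + 27.22×38 + 1.94×347 + 3.52×109 = 934.83 + 1034.36 + 673.18 + 383.68 = 3026.05
ΣP(Jan 2019)·Q(Jan 2019) = 6.34×141 + 22.74×38 + 1.48×347 + 4.26×109 = 893.94 + 864.12 + 513.56 + 464.34 = 2735.96
Index = 3026.05 / 2735.96 × 100 = 110.6029

110.6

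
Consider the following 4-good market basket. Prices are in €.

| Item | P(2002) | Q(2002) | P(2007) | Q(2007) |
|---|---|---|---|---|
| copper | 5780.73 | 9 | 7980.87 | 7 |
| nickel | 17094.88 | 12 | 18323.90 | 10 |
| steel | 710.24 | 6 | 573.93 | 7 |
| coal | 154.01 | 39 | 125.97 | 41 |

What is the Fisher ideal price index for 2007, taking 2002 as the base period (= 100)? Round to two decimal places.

Laspeyres component (base-period weights):
ΣP(2007)Q(2002) = 7980.87×9 + 18323.90×12 + 573.93×6 + 125.97×39 = 71827.83 + 219886.8 + 3443.58 + 4912.83 = 300071.04
ΣP(2002)Q(2002) = 5780.73×9 + 17094.88×12 + 710.24×6 + 154.01×39 = 52026.57 + 205138.56 + 4261.44 + 6006.39 = 267432.96
L = 300071.04 / 267432.96 × 100 = 112.2042
Paasche component (current-period weights):
ΣP(2007)Q(2007) = 7980.87×7 + 18323.90×10 + 573.93×7 + 125.97×41 = 55866.09 + 183239 + 4017.51 + 5164.77 = 248287.37
ΣP(2002)Q(2007) = 5780.73×7 + 17094.88×10 + 710.24×7 + 154.01×41 = 40465.11 + 170948.8 + 4971.68 + 6314.41 = 222700
P = 248287.37 / 222700 × 100 = 111.4896
Fisher = √(L × P) = √(112.2042 × 111.4896) = 111.8463

111.85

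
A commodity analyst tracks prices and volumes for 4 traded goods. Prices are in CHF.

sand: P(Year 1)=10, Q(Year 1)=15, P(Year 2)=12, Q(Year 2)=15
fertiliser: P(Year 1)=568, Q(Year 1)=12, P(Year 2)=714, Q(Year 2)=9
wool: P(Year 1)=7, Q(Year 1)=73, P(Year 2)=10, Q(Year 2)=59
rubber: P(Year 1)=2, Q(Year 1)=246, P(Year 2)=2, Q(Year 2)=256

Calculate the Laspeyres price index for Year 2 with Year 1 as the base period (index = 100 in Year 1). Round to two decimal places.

125.11

Laspeyres price index uses base-period quantities as weights.
ΣP(Year 2)·Q(Year 1) = 12×15 + 714×12 + 10×73 + 2×246 = 180 + 8568 + 730 + 492 = 9970
ΣP(Year 1)·Q(Year 1) = 10×15 + 568×12 + 7×73 + 2×246 = 150 + 6816 + 511 + 492 = 7969
Index = 9970 / 7969 × 100 = 125.1098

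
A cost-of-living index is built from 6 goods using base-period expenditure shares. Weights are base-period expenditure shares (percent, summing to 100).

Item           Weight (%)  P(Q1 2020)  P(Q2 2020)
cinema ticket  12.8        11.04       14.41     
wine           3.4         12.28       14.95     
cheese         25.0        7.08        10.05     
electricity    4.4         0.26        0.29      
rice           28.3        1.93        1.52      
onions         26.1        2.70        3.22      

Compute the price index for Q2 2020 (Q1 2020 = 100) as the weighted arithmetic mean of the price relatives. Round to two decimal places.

cinema ticket: 12.8 × (14.41/11.04) = 12.8 × 1.305254 = 16.7072
wine: 3.4 × (14.95/12.28) = 3.4 × 1.217427 = 4.1393
cheese: 25.0 × (10.05/7.08) = 25.0 × 1.419492 = 35.4873
electricity: 4.4 × (0.29/0.26) = 4.4 × 1.115385 = 4.9077
rice: 28.3 × (1.52/1.93) = 28.3 × 0.787565 = 22.2881
onions: 26.1 × (3.22/2.70) = 26.1 × 1.192593 = 31.1267
Index = Σ wᵢ·(p₁ᵢ/p₀ᵢ) = 16.7072 + 4.1393 + 35.4873 + 4.9077 + 22.2881 + 31.1267 = 114.6562

114.66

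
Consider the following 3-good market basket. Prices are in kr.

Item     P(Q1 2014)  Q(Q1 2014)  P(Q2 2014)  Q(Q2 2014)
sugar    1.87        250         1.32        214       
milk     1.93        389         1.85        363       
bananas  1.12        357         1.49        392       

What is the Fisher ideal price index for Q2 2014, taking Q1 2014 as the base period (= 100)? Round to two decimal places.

98.81

Laspeyres component (base-period weights):
ΣP(Q2 2014)Q(Q1 2014) = 1.32×250 + 1.85×389 + 1.49×357 = 330 + 719.65 + 531.93 = 1581.58
ΣP(Q1 2014)Q(Q1 2014) = 1.87×250 + 1.93×389 + 1.12×357 = 467.5 + 750.77 + 399.84 = 1618.11
L = 1581.58 / 1618.11 × 100 = 97.7424
Paasche component (current-period weights):
ΣP(Q2 2014)Q(Q2 2014) = 1.32×214 + 1.85×363 + 1.49×392 = 282.48 + 671.55 + 584.08 = 1538.11
ΣP(Q1 2014)Q(Q2 2014) = 1.87×214 + 1.93×363 + 1.12×392 = 400.18 + 700.59 + 439.04 = 1539.81
P = 1538.11 / 1539.81 × 100 = 99.8896
Fisher = √(L × P) = √(97.7424 × 99.8896) = 98.8102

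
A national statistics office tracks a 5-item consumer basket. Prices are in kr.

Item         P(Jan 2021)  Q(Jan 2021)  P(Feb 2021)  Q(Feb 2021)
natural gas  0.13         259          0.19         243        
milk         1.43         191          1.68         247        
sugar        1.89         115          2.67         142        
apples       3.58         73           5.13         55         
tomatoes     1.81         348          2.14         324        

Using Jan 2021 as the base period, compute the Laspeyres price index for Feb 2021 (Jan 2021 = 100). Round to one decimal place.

Laspeyres price index uses base-period quantities as weights.
ΣP(Feb 2021)·Q(Jan 2021) = 0.19×259 + 1.68×191 + 2.67×115 + 5.13×73 + 2.14×348 = 49.21 + 320.88 + 307.05 + 374.49 + 744.72 = 1796.35
ΣP(Jan 2021)·Q(Jan 2021) = 0.13×259 + 1.43×191 + 1.89×115 + 3.58×73 + 1.81×348 = 33.67 + 273.13 + 217.35 + 261.34 + 629.88 = 1415.37
Index = 1796.35 / 1415.37 × 100 = 126.9173

126.9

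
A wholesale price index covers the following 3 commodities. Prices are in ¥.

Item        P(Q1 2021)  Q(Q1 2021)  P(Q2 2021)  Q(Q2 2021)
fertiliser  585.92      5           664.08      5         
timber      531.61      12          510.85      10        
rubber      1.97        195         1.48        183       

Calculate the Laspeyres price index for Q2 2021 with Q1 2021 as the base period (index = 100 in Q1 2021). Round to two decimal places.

100.48

Laspeyres price index uses base-period quantities as weights.
ΣP(Q2 2021)·Q(Q1 2021) = 664.08×5 + 510.85×12 + 1.48×195 = 3320.4 + 6130.2 + 288.6 = 9739.2
ΣP(Q1 2021)·Q(Q1 2021) = 585.92×5 + 531.61×12 + 1.97×195 = 2929.6 + 6379.32 + 384.15 = 9693.07
Index = 9739.2 / 9693.07 × 100 = 100.4759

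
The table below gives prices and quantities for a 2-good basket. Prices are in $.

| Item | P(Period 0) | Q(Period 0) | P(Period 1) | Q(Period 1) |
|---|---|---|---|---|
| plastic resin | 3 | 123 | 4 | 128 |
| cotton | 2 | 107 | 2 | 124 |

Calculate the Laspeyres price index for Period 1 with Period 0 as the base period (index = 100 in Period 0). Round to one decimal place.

121.1

Laspeyres price index uses base-period quantities as weights.
ΣP(Period 1)·Q(Period 0) = 4×123 + 2×107 = 492 + 214 = 706
ΣP(Period 0)·Q(Period 0) = 3×123 + 2×107 = 369 + 214 = 583
Index = 706 / 583 × 100 = 121.0978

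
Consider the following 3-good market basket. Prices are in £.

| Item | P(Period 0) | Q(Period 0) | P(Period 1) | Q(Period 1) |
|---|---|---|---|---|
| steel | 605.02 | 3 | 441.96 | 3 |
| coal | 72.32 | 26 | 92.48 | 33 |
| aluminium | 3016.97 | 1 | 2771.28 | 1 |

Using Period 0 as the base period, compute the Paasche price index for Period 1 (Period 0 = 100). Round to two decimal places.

99.04

Paasche price index uses current-period quantities as weights.
ΣP(Period 1)·Q(Period 1) = 441.96×3 + 92.48×33 + 2771.28×1 = 1325.88 + 3051.84 + 2771.28 = 7149
ΣP(Period 0)·Q(Period 1) = 605.02×3 + 72.32×33 + 3016.97×1 = 1815.06 + 2386.56 + 3016.97 = 7218.59
Index = 7149 / 7218.59 × 100 = 99.0360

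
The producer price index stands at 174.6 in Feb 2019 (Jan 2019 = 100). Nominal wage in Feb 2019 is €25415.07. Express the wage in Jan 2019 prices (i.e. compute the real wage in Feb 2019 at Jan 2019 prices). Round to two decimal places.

14556.17

Real = Nominal ÷ (Index/100) = 25415.07 ÷ (174.6/100)
     = 25415.07 ÷ 1.746 = 14556.1684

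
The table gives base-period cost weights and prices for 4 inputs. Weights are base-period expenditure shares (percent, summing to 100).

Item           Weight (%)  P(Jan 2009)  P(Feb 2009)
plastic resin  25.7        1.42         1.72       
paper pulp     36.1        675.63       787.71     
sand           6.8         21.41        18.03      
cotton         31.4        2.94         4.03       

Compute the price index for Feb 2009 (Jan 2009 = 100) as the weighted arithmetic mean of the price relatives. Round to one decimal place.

122.0

plastic resin: 25.7 × (1.72/1.42) = 25.7 × 1.211268 = 31.1296
paper pulp: 36.1 × (787.71/675.63) = 36.1 × 1.165890 = 42.0886
sand: 6.8 × (18.03/21.41) = 6.8 × 0.842130 = 5.7265
cotton: 31.4 × (4.03/2.94) = 31.4 × 1.370748 = 43.0415
Index = Σ wᵢ·(p₁ᵢ/p₀ᵢ) = 31.1296 + 42.0886 + 5.7265 + 43.0415 = 121.9862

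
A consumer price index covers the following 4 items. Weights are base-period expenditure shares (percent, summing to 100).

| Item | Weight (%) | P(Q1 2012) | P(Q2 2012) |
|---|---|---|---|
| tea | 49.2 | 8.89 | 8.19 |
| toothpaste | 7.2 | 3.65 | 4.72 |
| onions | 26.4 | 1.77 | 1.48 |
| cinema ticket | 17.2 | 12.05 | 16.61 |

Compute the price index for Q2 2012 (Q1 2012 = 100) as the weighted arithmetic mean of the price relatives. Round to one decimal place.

tea: 49.2 × (8.19/8.89) = 49.2 × 0.921260 = 45.3260
toothpaste: 7.2 × (4.72/3.65) = 7.2 × 1.293151 = 9.3107
onions: 26.4 × (1.48/1.77) = 26.4 × 0.836158 = 22.0746
cinema ticket: 17.2 × (16.61/12.05) = 17.2 × 1.378423 = 23.7089
Index = Σ wᵢ·(p₁ᵢ/p₀ᵢ) = 45.3260 + 9.3107 + 22.0746 + 23.7089 = 100.4201

100.4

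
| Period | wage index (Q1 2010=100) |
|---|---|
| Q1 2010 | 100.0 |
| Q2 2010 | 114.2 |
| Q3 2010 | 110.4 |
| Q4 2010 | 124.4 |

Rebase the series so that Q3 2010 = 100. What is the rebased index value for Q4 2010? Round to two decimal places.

112.68

Rebased(Q4 2010) = 124.4 / 110.4 × 100 = 112.6812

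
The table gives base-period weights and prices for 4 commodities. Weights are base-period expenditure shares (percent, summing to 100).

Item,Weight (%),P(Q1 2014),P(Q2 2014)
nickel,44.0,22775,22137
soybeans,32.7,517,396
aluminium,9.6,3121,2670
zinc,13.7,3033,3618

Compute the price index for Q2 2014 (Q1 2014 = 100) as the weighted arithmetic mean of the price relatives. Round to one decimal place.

nickel: 44.0 × (22137/22775) = 44.0 × 0.971987 = 42.7674
soybeans: 32.7 × (396/517) = 32.7 × 0.765957 = 25.0468
aluminium: 9.6 × (2670/3121) = 9.6 × 0.855495 = 8.2128
zinc: 13.7 × (3618/3033) = 13.7 × 1.192878 = 16.3424
Index = Σ wᵢ·(p₁ᵢ/p₀ᵢ) = 42.7674 + 25.0468 + 8.2128 + 16.3424 = 92.3694

92.4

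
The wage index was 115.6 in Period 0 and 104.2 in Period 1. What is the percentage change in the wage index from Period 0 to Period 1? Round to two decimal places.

Change = (104.2 − 115.6) / 115.6 × 100
       = -11.4 / 115.6 × 100 = -9.8616%

-9.86%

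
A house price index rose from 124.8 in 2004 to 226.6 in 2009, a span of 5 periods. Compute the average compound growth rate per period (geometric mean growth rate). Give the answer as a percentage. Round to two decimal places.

12.67%

Growth factor = (226.6/124.8)^(1/5) = (1.815705)^(1/5) = 1.126702
Growth rate = 1.126702 − 1 = 0.126702 = 12.6702%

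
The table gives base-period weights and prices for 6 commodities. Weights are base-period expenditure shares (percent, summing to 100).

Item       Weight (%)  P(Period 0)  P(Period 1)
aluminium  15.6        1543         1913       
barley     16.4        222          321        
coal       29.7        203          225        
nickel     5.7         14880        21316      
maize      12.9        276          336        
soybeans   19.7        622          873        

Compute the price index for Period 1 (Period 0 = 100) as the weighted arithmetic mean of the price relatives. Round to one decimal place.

127.5

aluminium: 15.6 × (1913/1543) = 15.6 × 1.239793 = 19.3408
barley: 16.4 × (321/222) = 16.4 × 1.445946 = 23.7135
coal: 29.7 × (225/203) = 29.7 × 1.108374 = 32.9187
nickel: 5.7 × (21316/14880) = 5.7 × 1.432527 = 8.1654
maize: 12.9 × (336/276) = 12.9 × 1.217391 = 15.7043
soybeans: 19.7 × (873/622) = 19.7 × 1.403537 = 27.6497
Index = Σ wᵢ·(p₁ᵢ/p₀ᵢ) = 19.3408 + 23.7135 + 32.9187 + 8.1654 + 15.7043 + 27.6497 = 127.4924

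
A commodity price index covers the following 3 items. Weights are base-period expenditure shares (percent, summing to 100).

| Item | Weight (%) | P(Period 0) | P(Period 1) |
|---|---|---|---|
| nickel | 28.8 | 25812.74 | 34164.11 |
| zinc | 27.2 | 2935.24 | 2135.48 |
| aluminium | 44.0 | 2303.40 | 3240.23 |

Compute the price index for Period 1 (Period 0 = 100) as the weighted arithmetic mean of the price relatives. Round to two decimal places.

119.80

nickel: 28.8 × (34164.11/25812.74) = 28.8 × 1.323537 = 38.1179
zinc: 27.2 × (2135.48/2935.24) = 27.2 × 0.727532 = 19.7889
aluminium: 44.0 × (3240.23/2303.40) = 44.0 × 1.406716 = 61.8955
Index = Σ wᵢ·(p₁ᵢ/p₀ᵢ) = 38.1179 + 19.7889 + 61.8955 = 119.8022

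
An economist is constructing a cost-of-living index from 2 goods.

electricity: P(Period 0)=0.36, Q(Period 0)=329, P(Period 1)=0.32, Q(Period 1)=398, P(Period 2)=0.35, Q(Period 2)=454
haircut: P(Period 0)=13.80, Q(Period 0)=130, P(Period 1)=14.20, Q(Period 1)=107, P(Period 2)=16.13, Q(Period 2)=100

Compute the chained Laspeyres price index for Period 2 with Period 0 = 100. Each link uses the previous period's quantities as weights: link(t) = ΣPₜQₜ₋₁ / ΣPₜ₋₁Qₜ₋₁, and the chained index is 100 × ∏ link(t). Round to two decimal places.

Link Period 0→Period 1:
ΣP(Period 1)Q(Period 0) = 0.32×329 + 14.20×130 = 105.28 + 1846 = 1951.28
ΣP(Period 0)Q(Period 0) = 0.36×329 + 13.80×130 = 118.44 + 1794 = 1912.44
link = 1951.28/1912.44 = 1.020309
Link Period 1→Period 2:
ΣP(Period 2)Q(Period 1) = 0.35×398 + 16.13×107 = 139.3 + 1725.91 = 1865.21
ΣP(Period 1)Q(Period 1) = 0.32×398 + 14.20×107 = 127.36 + 1519.4 = 1646.76
link = 1865.21/1646.76 = 1.132654
Chained index = 100 × 1.020309 × 1.132654 = 115.5658

115.57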